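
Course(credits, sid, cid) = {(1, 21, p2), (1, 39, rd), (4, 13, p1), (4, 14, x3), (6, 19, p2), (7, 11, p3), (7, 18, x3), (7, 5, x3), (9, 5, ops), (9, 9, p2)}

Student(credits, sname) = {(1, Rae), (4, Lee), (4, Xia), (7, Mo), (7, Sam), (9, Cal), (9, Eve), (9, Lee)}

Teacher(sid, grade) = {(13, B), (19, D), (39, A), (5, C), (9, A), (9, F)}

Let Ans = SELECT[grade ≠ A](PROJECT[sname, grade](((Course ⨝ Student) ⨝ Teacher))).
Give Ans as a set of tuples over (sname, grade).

{(Cal, C), (Cal, F), (Eve, C), (Eve, F), (Lee, B), (Lee, C), (Lee, F), (Mo, C), (Sam, C), (Xia, B)}

Natural join on credits: {(1, 21, p2, Rae), (1, 39, rd, Rae), (4, 13, p1, Lee), (4, 13, p1, Xia), (4, 14, x3, Lee), (4, 14, x3, Xia), (7, 11, p3, Mo), (7, 11, p3, Sam), (7, 18, x3, Mo), (7, 18, x3, Sam), (7, 5, x3, Mo), (7, 5, x3, Sam), (9, 5, ops, Cal), (9, 5, ops, Eve), (9, 5, ops, Lee), (9, 9, p2, Cal), (9, 9, p2, Eve), (9, 9, p2, Lee)}
Natural join on sid: {(1, 39, rd, Rae, A), (4, 13, p1, Lee, B), (4, 13, p1, Xia, B), (7, 5, x3, Mo, C), (7, 5, x3, Sam, C), (9, 5, ops, Cal, C), (9, 5, ops, Eve, C), (9, 5, ops, Lee, C), (9, 9, p2, Cal, A), (9, 9, p2, Cal, F), (9, 9, p2, Eve, A), (9, 9, p2, Eve, F), (9, 9, p2, Lee, A), (9, 9, p2, Lee, F)}
π_{sname, grade} gives {(Cal, A), (Cal, C), (Cal, F), (Eve, A), (Eve, C), (Eve, F), (Lee, A), (Lee, B), (Lee, C), (Lee, F), (Mo, C), (Rae, A), (Sam, C), (Xia, B)}.
Selection grade ≠ A: {(Cal, C), (Cal, F), (Eve, C), (Eve, F), (Lee, B), (Lee, C), (Lee, F), (Mo, C), (Sam, C), (Xia, B)}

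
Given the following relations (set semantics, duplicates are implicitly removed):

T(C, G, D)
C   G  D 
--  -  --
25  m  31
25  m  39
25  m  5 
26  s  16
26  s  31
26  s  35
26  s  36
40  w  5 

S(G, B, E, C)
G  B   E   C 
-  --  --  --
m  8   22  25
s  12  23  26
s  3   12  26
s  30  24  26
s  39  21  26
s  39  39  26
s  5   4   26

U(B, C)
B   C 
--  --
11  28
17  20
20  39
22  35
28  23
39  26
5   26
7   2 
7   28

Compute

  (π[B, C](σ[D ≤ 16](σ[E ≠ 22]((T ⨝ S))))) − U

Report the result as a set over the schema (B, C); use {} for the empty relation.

Joining T and S on C, G yields {(25, m, 31, 8, 22), (25, m, 39, 8, 22), (25, m, 5, 8, 22), (26, s, 16, 12, 23), (26, s, 16, 3, 12), (26, s, 16, 30, 24), (26, s, 16, 39, 21), (26, s, 16, 39, 39), (26, s, 16, 5, 4), (26, s, 31, 12, 23), (26, s, 31, 3, 12), (26, s, 31, 30, 24), (26, s, 31, 39, 21), (26, s, 31, 39, 39), (26, s, 31, 5, 4), (26, s, 35, 12, 23), (26, s, 35, 3, 12), (26, s, 35, 30, 24), (26, s, 35, 39, 21), (26, s, 35, 39, 39), (26, s, 35, 5, 4), (26, s, 36, 12, 23), (26, s, 36, 3, 12), (26, s, 36, 30, 24), (26, s, 36, 39, 21), (26, s, 36, 39, 39), (26, s, 36, 5, 4)}.
Filtering on E ≠ 22 leaves {(26, s, 16, 12, 23), (26, s, 16, 3, 12), (26, s, 16, 30, 24), (26, s, 16, 39, 21), (26, s, 16, 39, 39), (26, s, 16, 5, 4), (26, s, 31, 12, 23), (26, s, 31, 3, 12), (26, s, 31, 30, 24), (26, s, 31, 39, 21), (26, s, 31, 39, 39), (26, s, 31, 5, 4), (26, s, 35, 12, 23), (26, s, 35, 3, 12), (26, s, 35, 30, 24), (26, s, 35, 39, 21), (26, s, 35, 39, 39), (26, s, 35, 5, 4), (26, s, 36, 12, 23), (26, s, 36, 3, 12), (26, s, 36, 30, 24), (26, s, 36, 39, 21), (26, s, 36, 39, 39), (26, s, 36, 5, 4)}.
Filtering on D ≤ 16 leaves {(26, s, 16, 12, 23), (26, s, 16, 3, 12), (26, s, 16, 30, 24), (26, s, 16, 39, 21), (26, s, 16, 39, 39), (26, s, 16, 5, 4)}.
π_{B, C} gives {(12, 26), (3, 26), (30, 26), (39, 26), (5, 26)} (1 duplicate(s) eliminated).
Taking the difference: {(12, 26), (3, 26), (30, 26)}

{(12, 26), (3, 26), (30, 26)}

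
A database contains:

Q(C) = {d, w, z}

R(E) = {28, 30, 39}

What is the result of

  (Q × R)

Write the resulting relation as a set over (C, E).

{(d, 28), (d, 30), (d, 39), (w, 28), (w, 30), (w, 39), (z, 28), (z, 30), (z, 39)}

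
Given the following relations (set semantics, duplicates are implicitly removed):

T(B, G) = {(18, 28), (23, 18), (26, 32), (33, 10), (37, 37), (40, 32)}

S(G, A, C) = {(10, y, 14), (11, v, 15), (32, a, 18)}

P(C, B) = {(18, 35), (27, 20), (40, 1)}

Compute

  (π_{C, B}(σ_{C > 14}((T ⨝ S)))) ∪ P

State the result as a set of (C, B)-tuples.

Joining T and S on G yields {(26, 32, a, 18), (33, 10, y, 14), (40, 32, a, 18)}.
Selection C > 14: {(26, 32, a, 18), (40, 32, a, 18)}
π[C, B]: project onto (C, B) → {(18, 26), (18, 40)}
Taking the union: {(18, 26), (18, 35), (18, 40), (27, 20), (40, 1)}

{(18, 26), (18, 35), (18, 40), (27, 20), (40, 1)}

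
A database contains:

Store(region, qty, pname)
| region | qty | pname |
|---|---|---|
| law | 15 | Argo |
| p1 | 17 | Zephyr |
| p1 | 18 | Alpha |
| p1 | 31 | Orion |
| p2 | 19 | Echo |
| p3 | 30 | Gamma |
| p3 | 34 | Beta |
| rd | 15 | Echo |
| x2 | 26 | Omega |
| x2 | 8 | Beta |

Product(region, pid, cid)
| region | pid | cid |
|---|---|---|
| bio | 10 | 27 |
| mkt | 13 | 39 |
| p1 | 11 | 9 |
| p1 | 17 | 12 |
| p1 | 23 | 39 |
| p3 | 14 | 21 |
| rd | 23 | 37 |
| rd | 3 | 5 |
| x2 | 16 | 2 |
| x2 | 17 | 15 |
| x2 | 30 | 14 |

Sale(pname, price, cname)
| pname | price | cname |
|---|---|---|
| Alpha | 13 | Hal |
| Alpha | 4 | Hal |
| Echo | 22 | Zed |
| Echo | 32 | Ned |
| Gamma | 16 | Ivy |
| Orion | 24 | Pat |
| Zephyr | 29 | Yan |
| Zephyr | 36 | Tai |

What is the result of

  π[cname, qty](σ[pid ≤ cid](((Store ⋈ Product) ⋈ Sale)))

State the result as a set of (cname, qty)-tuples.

{(Hal, 18), (Ivy, 30), (Ned, 15), (Pat, 31), (Tai, 17), (Yan, 17), (Zed, 15)}

Natural join on region: {(p1, 17, Zephyr, 11, 9), (p1, 17, Zephyr, 17, 12), (p1, 17, Zephyr, 23, 39), (p1, 18, Alpha, 11, 9), (p1, 18, Alpha, 17, 12), (p1, 18, Alpha, 23, 39), (p1, 31, Orion, 11, 9), (p1, 31, Orion, 17, 12), (p1, 31, Orion, 23, 39), (p3, 30, Gamma, 14, 21), (p3, 34, Beta, 14, 21), (rd, 15, Echo, 23, 37), (rd, 15, Echo, 3, 5), (x2, 26, Omega, 16, 2), (x2, 26, Omega, 17, 15), (x2, 26, Omega, 30, 14), (x2, 8, Beta, 16, 2), (x2, 8, Beta, 17, 15), (x2, 8, Beta, 30, 14)}
Natural join on pname: {(p1, 17, Zephyr, 11, 9, 29, Yan), (p1, 17, Zephyr, 11, 9, 36, Tai), (p1, 17, Zephyr, 17, 12, 29, Yan), (p1, 17, Zephyr, 17, 12, 36, Tai), (p1, 17, Zephyr, 23, 39, 29, Yan), (p1, 17, Zephyr, 23, 39, 36, Tai), (p1, 18, Alpha, 11, 9, 13, Hal), (p1, 18, Alpha, 11, 9, 4, Hal), (p1, 18, Alpha, 17, 12, 13, Hal), (p1, 18, Alpha, 17, 12, 4, Hal), (p1, 18, Alpha, 23, 39, 13, Hal), (p1, 18, Alpha, 23, 39, 4, Hal), (p1, 31, Orion, 11, 9, 24, Pat), (p1, 31, Orion, 17, 12, 24, Pat), (p1, 31, Orion, 23, 39, 24, Pat), (p3, 30, Gamma, 14, 21, 16, Ivy), (rd, 15, Echo, 23, 37, 22, Zed), (rd, 15, Echo, 23, 37, 32, Ned), (rd, 15, Echo, 3, 5, 22, Zed), (rd, 15, Echo, 3, 5, 32, Ned)}
Selection pid ≤ cid: {(p1, 17, Zephyr, 23, 39, 29, Yan), (p1, 17, Zephyr, 23, 39, 36, Tai), (p1, 18, Alpha, 23, 39, 13, Hal), (p1, 18, Alpha, 23, 39, 4, Hal), (p1, 31, Orion, 23, 39, 24, Pat), (p3, 30, Gamma, 14, 21, 16, Ivy), (rd, 15, Echo, 23, 37, 22, Zed), (rd, 15, Echo, 23, 37, 32, Ned), (rd, 15, Echo, 3, 5, 22, Zed), (rd, 15, Echo, 3, 5, 32, Ned)}
Keep only column(s) cname, qty (3 duplicate(s) eliminated): {(Hal, 18), (Ivy, 30), (Ned, 15), (Pat, 31), (Tai, 17), (Yan, 17), (Zed, 15)}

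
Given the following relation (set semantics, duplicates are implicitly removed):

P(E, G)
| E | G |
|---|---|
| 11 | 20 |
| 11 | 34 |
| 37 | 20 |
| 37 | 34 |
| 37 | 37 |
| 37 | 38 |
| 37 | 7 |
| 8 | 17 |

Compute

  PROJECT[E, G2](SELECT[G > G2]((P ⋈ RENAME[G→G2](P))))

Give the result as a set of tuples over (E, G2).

ρ[G→G2]: schema becomes (E, G2); tuples unchanged.
Natural join on E: {(11, 20, 20), (11, 20, 34), (11, 34, 20), (11, 34, 34), (37, 20, 20), (37, 20, 34), (37, 20, 37), (37, 20, 38), (37, 20, 7), (37, 34, 20), (37, 34, 34), (37, 34, 37), (37, 34, 38), (37, 34, 7), (37, 37, 20), (37, 37, 34), (37, 37, 37), (37, 37, 38), (37, 37, 7), (37, 38, 20), (37, 38, 34), (37, 38, 37), (37, 38, 38), (37, 38, 7), (37, 7, 20), (37, 7, 34), (37, 7, 37), (37, 7, 38), (37, 7, 7), (8, 17, 17)}
Selection G > G2: {(11, 34, 20), (37, 20, 7), (37, 34, 20), (37, 34, 7), (37, 37, 20), (37, 37, 34), (37, 37, 7), (37, 38, 20), (37, 38, 34), (37, 38, 37), (37, 38, 7)}
π_{E, G2} gives {(11, 20), (37, 20), (37, 34), (37, 37), (37, 7)} (6 duplicate(s) eliminated).

{(11, 20), (37, 20), (37, 34), (37, 37), (37, 7)}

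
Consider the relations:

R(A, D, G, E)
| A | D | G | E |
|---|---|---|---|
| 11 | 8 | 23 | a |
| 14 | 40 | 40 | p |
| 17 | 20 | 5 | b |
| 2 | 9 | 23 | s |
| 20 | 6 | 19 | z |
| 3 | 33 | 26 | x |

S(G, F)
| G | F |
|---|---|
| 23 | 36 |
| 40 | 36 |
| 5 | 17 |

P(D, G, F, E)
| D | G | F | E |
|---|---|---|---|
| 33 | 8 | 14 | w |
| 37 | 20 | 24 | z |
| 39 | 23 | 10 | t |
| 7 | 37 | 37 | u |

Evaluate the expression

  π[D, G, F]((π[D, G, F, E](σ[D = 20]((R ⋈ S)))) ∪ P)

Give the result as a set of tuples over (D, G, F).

{(20, 5, 17), (33, 8, 14), (37, 20, 24), (39, 23, 10), (7, 37, 37)}

Joining R and S on G yields {(11, 8, 23, a, 36), (14, 40, 40, p, 36), (17, 20, 5, b, 17), (2, 9, 23, s, 36)}.
Apply σ_{D = 20}; surviving tuples: {(17, 20, 5, b, 17)}
π[D, G, F, E]: project onto (D, G, F, E) → {(20, 5, 17, b)}
Taking the union: {(20, 5, 17, b), (33, 8, 14, w), (37, 20, 24, z), (39, 23, 10, t), (7, 37, 37, u)}
π[D, G, F]: project onto (D, G, F) → {(20, 5, 17), (33, 8, 14), (37, 20, 24), (39, 23, 10), (7, 37, 37)}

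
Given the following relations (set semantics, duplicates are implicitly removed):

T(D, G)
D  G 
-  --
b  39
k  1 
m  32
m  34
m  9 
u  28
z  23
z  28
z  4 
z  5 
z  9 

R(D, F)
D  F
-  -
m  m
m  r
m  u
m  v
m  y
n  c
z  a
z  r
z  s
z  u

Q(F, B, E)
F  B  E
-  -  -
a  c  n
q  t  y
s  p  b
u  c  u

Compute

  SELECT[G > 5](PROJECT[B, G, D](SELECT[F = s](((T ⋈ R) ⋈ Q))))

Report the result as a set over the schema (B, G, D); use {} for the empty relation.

Joining T and R on D yields {(m, 32, m), (m, 32, r), (m, 32, u), (m, 32, v), (m, 32, y), (m, 34, m), (m, 34, r), (m, 34, u), (m, 34, v), (m, 34, y), (m, 9, m), (m, 9, r), (m, 9, u), (m, 9, v), (m, 9, y), (z, 23, a), (z, 23, r), (z, 23, s), (z, 23, u), (z, 28, a), (z, 28, r), (z, 28, s), (z, 28, u), (z, 4, a), (z, 4, r), (z, 4, s), (z, 4, u), (z, 5, a), (z, 5, r), (z, 5, s), (z, 5, u), (z, 9, a), (z, 9, r), (z, 9, s), (z, 9, u)}.
Joining (T ⋈ R) and Q on F yields {(m, 32, u, c, u), (m, 34, u, c, u), (m, 9, u, c, u), (z, 23, a, c, n), (z, 23, s, p, b), (z, 23, u, c, u), (z, 28, a, c, n), (z, 28, s, p, b), (z, 28, u, c, u), (z, 4, a, c, n), (z, 4, s, p, b), (z, 4, u, c, u), (z, 5, a, c, n), (z, 5, s, p, b), (z, 5, u, c, u), (z, 9, a, c, n), (z, 9, s, p, b), (z, 9, u, c, u)}.
Filtering on F = s leaves {(z, 23, s, p, b), (z, 28, s, p, b), (z, 4, s, p, b), (z, 5, s, p, b), (z, 9, s, p, b)}.
Keep only column(s) B, G, D: {(p, 23, z), (p, 28, z), (p, 4, z), (p, 5, z), (p, 9, z)}
Filtering on G > 5 leaves {(p, 23, z), (p, 28, z), (p, 9, z)}.

{(p, 23, z), (p, 28, z), (p, 9, z)}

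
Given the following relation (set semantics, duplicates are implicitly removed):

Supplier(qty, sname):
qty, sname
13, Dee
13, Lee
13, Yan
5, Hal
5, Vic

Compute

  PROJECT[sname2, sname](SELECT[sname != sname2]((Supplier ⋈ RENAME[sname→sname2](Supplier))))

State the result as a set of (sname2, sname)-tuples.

ρ[sname→sname2]: schema becomes (qty, sname2); tuples unchanged.
Supplier ⋈ RENAME[sname→sname2](Supplier) (natural join on qty): {(13, Dee, Dee), (13, Dee, Lee), (13, Dee, Yan), (13, Lee, Dee), (13, Lee, Lee), (13, Lee, Yan), (13, Yan, Dee), (13, Yan, Lee), (13, Yan, Yan), (5, Hal, Hal), (5, Hal, Vic), (5, Vic, Hal), (5, Vic, Vic)}
σ[sname != sname2]: keep tuples satisfying sname != sname2 → {(13, Dee, Lee), (13, Dee, Yan), (13, Lee, Dee), (13, Lee, Yan), (13, Yan, Dee), (13, Yan, Lee), (5, Hal, Vic), (5, Vic, Hal)}
π_{sname2, sname} gives {(Dee, Lee), (Dee, Yan), (Hal, Vic), (Lee, Dee), (Lee, Yan), (Vic, Hal), (Yan, Dee), (Yan, Lee)}.

{(Dee, Lee), (Dee, Yan), (Hal, Vic), (Lee, Dee), (Lee, Yan), (Vic, Hal), (Yan, Dee), (Yan, Lee)}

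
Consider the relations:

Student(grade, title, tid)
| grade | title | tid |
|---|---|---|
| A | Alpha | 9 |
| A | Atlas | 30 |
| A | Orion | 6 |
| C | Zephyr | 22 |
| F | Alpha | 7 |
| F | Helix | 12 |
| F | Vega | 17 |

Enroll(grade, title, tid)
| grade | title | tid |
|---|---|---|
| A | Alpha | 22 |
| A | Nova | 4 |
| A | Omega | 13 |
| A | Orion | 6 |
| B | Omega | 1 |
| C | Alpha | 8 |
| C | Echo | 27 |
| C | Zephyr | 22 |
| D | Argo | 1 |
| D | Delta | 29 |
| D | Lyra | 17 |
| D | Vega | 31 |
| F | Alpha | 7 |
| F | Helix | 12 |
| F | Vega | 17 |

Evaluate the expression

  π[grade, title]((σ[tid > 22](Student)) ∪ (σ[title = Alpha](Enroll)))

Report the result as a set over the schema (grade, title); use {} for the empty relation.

σ[tid > 22]: keep tuples satisfying tid > 22 → {(A, Atlas, 30)}
σ[title = Alpha]: keep tuples satisfying title = Alpha → {(A, Alpha, 22), (C, Alpha, 8), (F, Alpha, 7)}
Set union of the two operands is {(A, Alpha, 22), (A, Atlas, 30), (C, Alpha, 8), (F, Alpha, 7)}.
π_{grade, title} gives {(A, Alpha), (A, Atlas), (C, Alpha), (F, Alpha)}.

{(A, Alpha), (A, Atlas), (C, Alpha), (F, Alpha)}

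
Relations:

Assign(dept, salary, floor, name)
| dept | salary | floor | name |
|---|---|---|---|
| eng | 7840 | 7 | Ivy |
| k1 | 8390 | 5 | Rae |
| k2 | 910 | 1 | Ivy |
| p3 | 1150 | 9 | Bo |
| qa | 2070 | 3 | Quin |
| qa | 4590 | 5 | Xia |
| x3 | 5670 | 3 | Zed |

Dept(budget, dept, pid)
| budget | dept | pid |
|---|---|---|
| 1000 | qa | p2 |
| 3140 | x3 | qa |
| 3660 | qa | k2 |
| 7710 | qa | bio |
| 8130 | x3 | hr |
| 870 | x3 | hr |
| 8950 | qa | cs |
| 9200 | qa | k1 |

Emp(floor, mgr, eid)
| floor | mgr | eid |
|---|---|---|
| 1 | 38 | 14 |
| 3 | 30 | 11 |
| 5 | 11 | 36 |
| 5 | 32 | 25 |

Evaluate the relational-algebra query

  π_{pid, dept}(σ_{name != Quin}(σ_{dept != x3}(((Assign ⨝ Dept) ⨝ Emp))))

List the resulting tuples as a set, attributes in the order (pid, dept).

Assign ⋈ Dept (natural join on dept): {(qa, 2070, 3, Quin, 1000, p2), (qa, 2070, 3, Quin, 3660, k2), (qa, 2070, 3, Quin, 7710, bio), (qa, 2070, 3, Quin, 8950, cs), (qa, 2070, 3, Quin, 9200, k1), (qa, 4590, 5, Xia, 1000, p2), (qa, 4590, 5, Xia, 3660, k2), (qa, 4590, 5, Xia, 7710, bio), (qa, 4590, 5, Xia, 8950, cs), (qa, 4590, 5, Xia, 9200, k1), (x3, 5670, 3, Zed, 3140, qa), (x3, 5670, 3, Zed, 8130, hr), (x3, 5670, 3, Zed, 870, hr)}
(Assign ⨝ Dept) ⋈ Emp (natural join on floor): {(qa, 2070, 3, Quin, 1000, p2, 30, 11), (qa, 2070, 3, Quin, 3660, k2, 30, 11), (qa, 2070, 3, Quin, 7710, bio, 30, 11), (qa, 2070, 3, Quin, 8950, cs, 30, 11), (qa, 2070, 3, Quin, 9200, k1, 30, 11), (qa, 4590, 5, Xia, 1000, p2, 11, 36), (qa, 4590, 5, Xia, 1000, p2, 32, 25), (qa, 4590, 5, Xia, 3660, k2, 11, 36), (qa, 4590, 5, Xia, 3660, k2, 32, 25), (qa, 4590, 5, Xia, 7710, bio, 11, 36), (qa, 4590, 5, Xia, 7710, bio, 32, 25), (qa, 4590, 5, Xia, 8950, cs, 11, 36), (qa, 4590, 5, Xia, 8950, cs, 32, 25), (qa, 4590, 5, Xia, 9200, k1, 11, 36), (qa, 4590, 5, Xia, 9200, k1, 32, 25), (x3, 5670, 3, Zed, 3140, qa, 30, 11), (x3, 5670, 3, Zed, 8130, hr, 30, 11), (x3, 5670, 3, Zed, 870, hr, 30, 11)}
σ[dept != x3]: keep tuples satisfying dept != x3 → {(qa, 2070, 3, Quin, 1000, p2, 30, 11), (qa, 2070, 3, Quin, 3660, k2, 30, 11), (qa, 2070, 3, Quin, 7710, bio, 30, 11), (qa, 2070, 3, Quin, 8950, cs, 30, 11), (qa, 2070, 3, Quin, 9200, k1, 30, 11), (qa, 4590, 5, Xia, 1000, p2, 11, 36), (qa, 4590, 5, Xia, 1000, p2, 32, 25), (qa, 4590, 5, Xia, 3660, k2, 11, 36), (qa, 4590, 5, Xia, 3660, k2, 32, 25), (qa, 4590, 5, Xia, 7710, bio, 11, 36), (qa, 4590, 5, Xia, 7710, bio, 32, 25), (qa, 4590, 5, Xia, 8950, cs, 11, 36), (qa, 4590, 5, Xia, 8950, cs, 32, 25), (qa, 4590, 5, Xia, 9200, k1, 11, 36), (qa, 4590, 5, Xia, 9200, k1, 32, 25)}
σ[name != Quin]: keep tuples satisfying name != Quin → {(qa, 4590, 5, Xia, 1000, p2, 11, 36), (qa, 4590, 5, Xia, 1000, p2, 32, 25), (qa, 4590, 5, Xia, 3660, k2, 11, 36), (qa, 4590, 5, Xia, 3660, k2, 32, 25), (qa, 4590, 5, Xia, 7710, bio, 11, 36), (qa, 4590, 5, Xia, 7710, bio, 32, 25), (qa, 4590, 5, Xia, 8950, cs, 11, 36), (qa, 4590, 5, Xia, 8950, cs, 32, 25), (qa, 4590, 5, Xia, 9200, k1, 11, 36), (qa, 4590, 5, Xia, 9200, k1, 32, 25)}
Keep only column(s) pid, dept (5 duplicate(s) eliminated): {(bio, qa), (cs, qa), (k1, qa), (k2, qa), (p2, qa)}

{(bio, qa), (cs, qa), (k1, qa), (k2, qa), (p2, qa)}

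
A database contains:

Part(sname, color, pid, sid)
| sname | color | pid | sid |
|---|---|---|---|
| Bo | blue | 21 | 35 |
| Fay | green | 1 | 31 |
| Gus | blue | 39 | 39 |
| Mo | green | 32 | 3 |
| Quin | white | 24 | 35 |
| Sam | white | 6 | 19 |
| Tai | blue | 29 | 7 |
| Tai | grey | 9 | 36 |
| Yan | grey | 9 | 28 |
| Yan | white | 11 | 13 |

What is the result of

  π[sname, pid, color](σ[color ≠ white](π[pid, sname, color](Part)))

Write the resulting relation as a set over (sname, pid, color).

{(Bo, 21, blue), (Fay, 1, green), (Gus, 39, blue), (Mo, 32, green), (Tai, 29, blue), (Tai, 9, grey), (Yan, 9, grey)}

π_{pid, sname, color} gives {(1, Fay, green), (11, Yan, white), (21, Bo, blue), (24, Quin, white), (29, Tai, blue), (32, Mo, green), (39, Gus, blue), (6, Sam, white), (9, Tai, grey), (9, Yan, grey)}.
Apply σ_{color ≠ white}; surviving tuples: {(1, Fay, green), (21, Bo, blue), (29, Tai, blue), (32, Mo, green), (39, Gus, blue), (9, Tai, grey), (9, Yan, grey)}
π_{sname, pid, color} gives {(Bo, 21, blue), (Fay, 1, green), (Gus, 39, blue), (Mo, 32, green), (Tai, 29, blue), (Tai, 9, grey), (Yan, 9, grey)}.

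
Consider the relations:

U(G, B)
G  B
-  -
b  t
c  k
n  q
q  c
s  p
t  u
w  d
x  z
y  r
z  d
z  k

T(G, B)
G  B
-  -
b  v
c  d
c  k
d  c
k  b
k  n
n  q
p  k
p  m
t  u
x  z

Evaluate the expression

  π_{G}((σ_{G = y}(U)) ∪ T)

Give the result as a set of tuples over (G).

{b, c, d, k, n, p, t, x, y}

Filtering on G = y leaves {(y, r)}.
Union: {(y, r)} with {(b, v), (c, d), (c, k), (d, c), (k, b), (k, n), (n, q), (p, k), (p, m), (t, u), (x, z)} → {(b, v), (c, d), (c, k), (d, c), (k, b), (k, n), (n, q), (p, k), (p, m), (t, u), (x, z), (y, r)}
Keep only column(s) G (3 duplicate(s) eliminated): {b, c, d, k, n, p, t, x, y}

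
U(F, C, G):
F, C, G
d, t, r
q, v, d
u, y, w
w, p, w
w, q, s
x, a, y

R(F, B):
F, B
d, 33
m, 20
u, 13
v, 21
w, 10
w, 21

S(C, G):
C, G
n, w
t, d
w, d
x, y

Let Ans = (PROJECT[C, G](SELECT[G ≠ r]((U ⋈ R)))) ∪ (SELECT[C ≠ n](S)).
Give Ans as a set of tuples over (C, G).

Natural join on F: {(d, t, r, 33), (u, y, w, 13), (w, p, w, 10), (w, p, w, 21), (w, q, s, 10), (w, q, s, 21)}
Apply σ_{G ≠ r}; surviving tuples: {(u, y, w, 13), (w, p, w, 10), (w, p, w, 21), (w, q, s, 10), (w, q, s, 21)}
π_{C, G} gives {(p, w), (q, s), (y, w)} (2 duplicate(s) eliminated).
Apply σ_{C ≠ n}; surviving tuples: {(t, d), (w, d), (x, y)}
Set union of the two operands is {(p, w), (q, s), (t, d), (w, d), (x, y), (y, w)}.

{(p, w), (q, s), (t, d), (w, d), (x, y), (y, w)}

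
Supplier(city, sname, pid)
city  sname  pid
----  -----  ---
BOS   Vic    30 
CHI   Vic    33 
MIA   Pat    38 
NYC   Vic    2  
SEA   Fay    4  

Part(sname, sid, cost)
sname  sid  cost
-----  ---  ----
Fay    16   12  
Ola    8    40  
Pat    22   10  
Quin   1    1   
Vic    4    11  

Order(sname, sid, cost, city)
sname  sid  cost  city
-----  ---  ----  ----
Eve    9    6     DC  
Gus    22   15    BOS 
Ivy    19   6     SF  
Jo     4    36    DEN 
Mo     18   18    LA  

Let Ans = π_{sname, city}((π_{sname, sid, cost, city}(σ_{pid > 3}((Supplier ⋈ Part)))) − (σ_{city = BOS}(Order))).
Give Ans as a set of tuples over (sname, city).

Supplier ⋈ Part (natural join on sname): {(BOS, Vic, 30, 4, 11), (CHI, Vic, 33, 4, 11), (MIA, Pat, 38, 22, 10), (NYC, Vic, 2, 4, 11), (SEA, Fay, 4, 16, 12)}
Apply σ_{pid > 3}; surviving tuples: {(BOS, Vic, 30, 4, 11), (CHI, Vic, 33, 4, 11), (MIA, Pat, 38, 22, 10), (SEA, Fay, 4, 16, 12)}
Projecting to sname, sid, cost, city: {(Fay, 16, 12, SEA), (Pat, 22, 10, MIA), (Vic, 4, 11, BOS), (Vic, 4, 11, CHI)}
Apply σ_{city = BOS}; surviving tuples: {(Gus, 22, 15, BOS)}
Set difference of the two operands is {(Fay, 16, 12, SEA), (Pat, 22, 10, MIA), (Vic, 4, 11, BOS), (Vic, 4, 11, CHI)}.
Projecting to sname, city: {(Fay, SEA), (Pat, MIA), (Vic, BOS), (Vic, CHI)}

{(Fay, SEA), (Pat, MIA), (Vic, BOS), (Vic, CHI)}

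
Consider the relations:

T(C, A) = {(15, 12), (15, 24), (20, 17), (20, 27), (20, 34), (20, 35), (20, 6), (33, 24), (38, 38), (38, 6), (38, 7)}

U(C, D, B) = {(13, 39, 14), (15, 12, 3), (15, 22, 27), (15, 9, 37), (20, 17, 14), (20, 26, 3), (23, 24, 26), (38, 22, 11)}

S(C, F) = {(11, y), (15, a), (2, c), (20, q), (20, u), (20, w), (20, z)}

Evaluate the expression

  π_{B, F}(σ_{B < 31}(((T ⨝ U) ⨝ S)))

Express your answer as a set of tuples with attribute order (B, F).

Joining T and U on C yields {(15, 12, 12, 3), (15, 12, 22, 27), (15, 12, 9, 37), (15, 24, 12, 3), (15, 24, 22, 27), (15, 24, 9, 37), (20, 17, 17, 14), (20, 17, 26, 3), (20, 27, 17, 14), (20, 27, 26, 3), (20, 34, 17, 14), (20, 34, 26, 3), (20, 35, 17, 14), (20, 35, 26, 3), (20, 6, 17, 14), (20, 6, 26, 3), (38, 38, 22, 11), (38, 6, 22, 11), (38, 7, 22, 11)}.
Joining (T ⨝ U) and S on C yields {(15, 12, 12, 3, a), (15, 12, 22, 27, a), (15, 12, 9, 37, a), (15, 24, 12, 3, a), (15, 24, 22, 27, a), (15, 24, 9, 37, a), (20, 17, 17, 14, q), (20, 17, 17, 14, u), (20, 17, 17, 14, w), (20, 17, 17, 14, z), (20, 17, 26, 3, q), (20, 17, 26, 3, u), (20, 17, 26, 3, w), (20, 17, 26, 3, z), (20, 27, 17, 14, q), (20, 27, 17, 14, u), (20, 27, 17, 14, w), (20, 27, 17, 14, z), (20, 27, 26, 3, q), (20, 27, 26, 3, u), (20, 27, 26, 3, w), (20, 27, 26, 3, z), (20, 34, 17, 14, q), (20, 34, 17, 14, u), (20, 34, 17, 14, w), (20, 34, 17, 14, z), (20, 34, 26, 3, q), (20, 34, 26, 3, u), (20, 34, 26, 3, w), (20, 34, 26, 3, z), (20, 35, 17, 14, q), (20, 35, 17, 14, u), (20, 35, 17, 14, w), (20, 35, 17, 14, z), (20, 35, 26, 3, q), (20, 35, 26, 3, u), (20, 35, 26, 3, w), (20, 35, 26, 3, z), (20, 6, 17, 14, q), (20, 6, 17, 14, u), (20, 6, 17, 14, w), (20, 6, 17, 14, z), (20, 6, 26, 3, q), (20, 6, 26, 3, u), (20, 6, 26, 3, w), (20, 6, 26, 3, z)}.
Selection B < 31: {(15, 12, 12, 3, a), (15, 12, 22, 27, a), (15, 24, 12, 3, a), (15, 24, 22, 27, a), (20, 17, 17, 14, q), (20, 17, 17, 14, u), (20, 17, 17, 14, w), (20, 17, 17, 14, z), (20, 17, 26, 3, q), (20, 17, 26, 3, u), (20, 17, 26, 3, w), (20, 17, 26, 3, z), (20, 27, 17, 14, q), (20, 27, 17, 14, u), (20, 27, 17, 14, w), (20, 27, 17, 14, z), (20, 27, 26, 3, q), (20, 27, 26, 3, u), (20, 27, 26, 3, w), (20, 27, 26, 3, z), (20, 34, 17, 14, q), (20, 34, 17, 14, u), (20, 34, 17, 14, w), (20, 34, 17, 14, z), (20, 34, 26, 3, q), (20, 34, 26, 3, u), (20, 34, 26, 3, w), (20, 34, 26, 3, z), (20, 35, 17, 14, q), (20, 35, 17, 14, u), (20, 35, 17, 14, w), (20, 35, 17, 14, z), (20, 35, 26, 3, q), (20, 35, 26, 3, u), (20, 35, 26, 3, w), (20, 35, 26, 3, z), (20, 6, 17, 14, q), (20, 6, 17, 14, u), (20, 6, 17, 14, w), (20, 6, 17, 14, z), (20, 6, 26, 3, q), (20, 6, 26, 3, u), (20, 6, 26, 3, w), (20, 6, 26, 3, z)}
Keep only column(s) B, F (34 duplicate(s) eliminated): {(14, q), (14, u), (14, w), (14, z), (27, a), (3, a), (3, q), (3, u), (3, w), (3, z)}

{(14, q), (14, u), (14, w), (14, z), (27, a), (3, a), (3, q), (3, u), (3, w), (3, z)}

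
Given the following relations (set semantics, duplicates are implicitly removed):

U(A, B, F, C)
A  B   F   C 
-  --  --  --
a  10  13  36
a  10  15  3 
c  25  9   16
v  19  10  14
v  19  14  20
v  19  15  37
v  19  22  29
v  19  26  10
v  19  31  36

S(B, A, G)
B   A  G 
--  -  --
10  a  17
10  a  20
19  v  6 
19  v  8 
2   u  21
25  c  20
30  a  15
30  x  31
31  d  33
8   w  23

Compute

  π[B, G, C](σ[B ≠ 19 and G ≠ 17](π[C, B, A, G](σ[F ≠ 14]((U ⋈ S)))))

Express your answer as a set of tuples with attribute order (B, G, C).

{(10, 20, 3), (10, 20, 36), (25, 20, 16)}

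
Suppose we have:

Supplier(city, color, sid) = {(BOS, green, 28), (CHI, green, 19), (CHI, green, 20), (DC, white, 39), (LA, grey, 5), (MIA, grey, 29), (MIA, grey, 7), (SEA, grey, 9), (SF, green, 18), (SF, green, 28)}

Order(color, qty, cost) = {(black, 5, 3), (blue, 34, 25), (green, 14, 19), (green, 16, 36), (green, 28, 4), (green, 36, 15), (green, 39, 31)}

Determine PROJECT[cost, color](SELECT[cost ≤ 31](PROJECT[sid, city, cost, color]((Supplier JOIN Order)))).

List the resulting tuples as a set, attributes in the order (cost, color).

{(15, green), (19, green), (31, green), (4, green)}

Joining Supplier and Order on color yields {(BOS, green, 28, 14, 19), (BOS, green, 28, 16, 36), (BOS, green, 28, 28, 4), (BOS, green, 28, 36, 15), (BOS, green, 28, 39, 31), (CHI, green, 19, 14, 19), (CHI, green, 19, 16, 36), (CHI, green, 19, 28, 4), (CHI, green, 19, 36, 15), (CHI, green, 19, 39, 31), (CHI, green, 20, 14, 19), (CHI, green, 20, 16, 36), (CHI, green, 20, 28, 4), (CHI, green, 20, 36, 15), (CHI, green, 20, 39, 31), (SF, green, 18, 14, 19), (SF, green, 18, 16, 36), (SF, green, 18, 28, 4), (SF, green, 18, 36, 15), (SF, green, 18, 39, 31), (SF, green, 28, 14, 19), (SF, green, 28, 16, 36), (SF, green, 28, 28, 4), (SF, green, 28, 36, 15), (SF, green, 28, 39, 31)}.
Projecting to sid, city, cost, color: {(18, SF, 15, green), (18, SF, 19, green), (18, SF, 31, green), (18, SF, 36, green), (18, SF, 4, green), (19, CHI, 15, green), (19, CHI, 19, green), (19, CHI, 31, green), (19, CHI, 36, green), (19, CHI, 4, green), (20, CHI, 15, green), (20, CHI, 19, green), (20, CHI, 31, green), (20, CHI, 36, green), (20, CHI, 4, green), (28, BOS, 15, green), (28, BOS, 19, green), (28, BOS, 31, green), (28, BOS, 36, green), (28, BOS, 4, green), (28, SF, 15, green), (28, SF, 19, green), (28, SF, 31, green), (28, SF, 36, green), (28, SF, 4, green)}
Filtering on cost ≤ 31 leaves {(18, SF, 15, green), (18, SF, 19, green), (18, SF, 31, green), (18, SF, 4, green), (19, CHI, 15, green), (19, CHI, 19, green), (19, CHI, 31, green), (19, CHI, 4, green), (20, CHI, 15, green), (20, CHI, 19, green), (20, CHI, 31, green), (20, CHI, 4, green), (28, BOS, 15, green), (28, BOS, 19, green), (28, BOS, 31, green), (28, BOS, 4, green), (28, SF, 15, green), (28, SF, 19, green), (28, SF, 31, green), (28, SF, 4, green)}.
Projecting to cost, color (16 duplicate(s) eliminated): {(15, green), (19, green), (31, green), (4, green)}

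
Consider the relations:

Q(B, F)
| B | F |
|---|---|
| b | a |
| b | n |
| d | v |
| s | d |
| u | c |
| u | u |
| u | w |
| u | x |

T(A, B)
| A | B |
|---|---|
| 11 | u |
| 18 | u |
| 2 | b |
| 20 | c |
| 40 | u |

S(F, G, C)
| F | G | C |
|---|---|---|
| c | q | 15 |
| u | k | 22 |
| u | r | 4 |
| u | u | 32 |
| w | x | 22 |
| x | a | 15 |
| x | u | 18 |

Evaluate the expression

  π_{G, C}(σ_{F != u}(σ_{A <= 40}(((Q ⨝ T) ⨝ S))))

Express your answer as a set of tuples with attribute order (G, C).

Q ⋈ T (natural join on B): {(b, a, 2), (b, n, 2), (u, c, 11), (u, c, 18), (u, c, 40), (u, u, 11), (u, u, 18), (u, u, 40), (u, w, 11), (u, w, 18), (u, w, 40), (u, x, 11), (u, x, 18), (u, x, 40)}
(Q ⨝ T) ⋈ S (natural join on F): {(u, c, 11, q, 15), (u, c, 18, q, 15), (u, c, 40, q, 15), (u, u, 11, k, 22), (u, u, 11, r, 4), (u, u, 11, u, 32), (u, u, 18, k, 22), (u, u, 18, r, 4), (u, u, 18, u, 32), (u, u, 40, k, 22), (u, u, 40, r, 4), (u, u, 40, u, 32), (u, w, 11, x, 22), (u, w, 18, x, 22), (u, w, 40, x, 22), (u, x, 11, a, 15), (u, x, 11, u, 18), (u, x, 18, a, 15), (u, x, 18, u, 18), (u, x, 40, a, 15), (u, x, 40, u, 18)}
Selection A <= 40: {(u, c, 11, q, 15), (u, c, 18, q, 15), (u, c, 40, q, 15), (u, u, 11, k, 22), (u, u, 11, r, 4), (u, u, 11, u, 32), (u, u, 18, k, 22), (u, u, 18, r, 4), (u, u, 18, u, 32), (u, u, 40, k, 22), (u, u, 40, r, 4), (u, u, 40, u, 32), (u, w, 11, x, 22), (u, w, 18, x, 22), (u, w, 40, x, 22), (u, x, 11, a, 15), (u, x, 11, u, 18), (u, x, 18, a, 15), (u, x, 18, u, 18), (u, x, 40, a, 15), (u, x, 40, u, 18)}
Selection F != u: {(u, c, 11, q, 15), (u, c, 18, q, 15), (u, c, 40, q, 15), (u, w, 11, x, 22), (u, w, 18, x, 22), (u, w, 40, x, 22), (u, x, 11, a, 15), (u, x, 11, u, 18), (u, x, 18, a, 15), (u, x, 18, u, 18), (u, x, 40, a, 15), (u, x, 40, u, 18)}
Projecting to G, C (8 duplicate(s) eliminated): {(a, 15), (q, 15), (u, 18), (x, 22)}

{(a, 15), (q, 15), (u, 18), (x, 22)}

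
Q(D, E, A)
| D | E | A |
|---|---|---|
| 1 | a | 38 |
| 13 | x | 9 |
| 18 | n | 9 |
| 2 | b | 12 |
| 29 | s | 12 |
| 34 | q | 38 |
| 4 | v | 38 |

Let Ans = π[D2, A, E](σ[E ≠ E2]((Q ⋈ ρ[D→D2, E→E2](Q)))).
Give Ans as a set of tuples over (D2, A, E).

{(1, 38, q), (1, 38, v), (13, 9, n), (18, 9, x), (2, 12, s), (29, 12, b), (34, 38, a), (34, 38, v), (4, 38, a), (4, 38, q)}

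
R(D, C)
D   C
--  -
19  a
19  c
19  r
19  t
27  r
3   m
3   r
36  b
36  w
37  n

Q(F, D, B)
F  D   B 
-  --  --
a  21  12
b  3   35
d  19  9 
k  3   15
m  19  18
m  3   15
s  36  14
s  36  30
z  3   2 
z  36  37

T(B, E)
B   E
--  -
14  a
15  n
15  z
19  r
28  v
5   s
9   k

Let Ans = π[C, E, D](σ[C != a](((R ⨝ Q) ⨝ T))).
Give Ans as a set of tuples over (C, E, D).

{(b, a, 36), (c, k, 19), (m, n, 3), (m, z, 3), (r, k, 19), (r, n, 3), (r, z, 3), (t, k, 19), (w, a, 36)}

Natural join on D: {(19, a, d, 9), (19, a, m, 18), (19, c, d, 9), (19, c, m, 18), (19, r, d, 9), (19, r, m, 18), (19, t, d, 9), (19, t, m, 18), (3, m, b, 35), (3, m, k, 15), (3, m, m, 15), (3, m, z, 2), (3, r, b, 35), (3, r, k, 15), (3, r, m, 15), (3, r, z, 2), (36, b, s, 14), (36, b, s, 30), (36, b, z, 37), (36, w, s, 14), (36, w, s, 30), (36, w, z, 37)}
Natural join on B: {(19, a, d, 9, k), (19, c, d, 9, k), (19, r, d, 9, k), (19, t, d, 9, k), (3, m, k, 15, n), (3, m, k, 15, z), (3, m, m, 15, n), (3, m, m, 15, z), (3, r, k, 15, n), (3, r, k, 15, z), (3, r, m, 15, n), (3, r, m, 15, z), (36, b, s, 14, a), (36, w, s, 14, a)}
Filtering on C != a leaves {(19, c, d, 9, k), (19, r, d, 9, k), (19, t, d, 9, k), (3, m, k, 15, n), (3, m, k, 15, z), (3, m, m, 15, n), (3, m, m, 15, z), (3, r, k, 15, n), (3, r, k, 15, z), (3, r, m, 15, n), (3, r, m, 15, z), (36, b, s, 14, a), (36, w, s, 14, a)}.
π_{C, E, D} gives {(b, a, 36), (c, k, 19), (m, n, 3), (m, z, 3), (r, k, 19), (r, n, 3), (r, z, 3), (t, k, 19), (w, a, 36)} (4 duplicate(s) eliminated).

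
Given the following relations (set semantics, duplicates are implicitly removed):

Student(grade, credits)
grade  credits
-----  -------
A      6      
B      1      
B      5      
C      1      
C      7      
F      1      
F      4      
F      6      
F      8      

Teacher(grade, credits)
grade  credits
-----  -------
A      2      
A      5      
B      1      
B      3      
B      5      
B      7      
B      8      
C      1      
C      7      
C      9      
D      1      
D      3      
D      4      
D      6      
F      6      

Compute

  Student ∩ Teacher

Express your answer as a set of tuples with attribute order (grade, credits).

{(B, 1), (B, 5), (C, 1), (C, 7), (F, 6)}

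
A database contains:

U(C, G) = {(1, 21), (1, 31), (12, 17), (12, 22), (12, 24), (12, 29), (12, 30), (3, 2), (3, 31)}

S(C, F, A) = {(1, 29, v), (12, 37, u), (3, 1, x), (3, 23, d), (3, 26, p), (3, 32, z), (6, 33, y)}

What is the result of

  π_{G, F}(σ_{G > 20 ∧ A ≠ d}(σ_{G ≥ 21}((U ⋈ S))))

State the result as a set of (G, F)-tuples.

{(21, 29), (22, 37), (24, 37), (29, 37), (30, 37), (31, 1), (31, 26), (31, 29), (31, 32)}

U ⋈ S (natural join on C): {(1, 21, 29, v), (1, 31, 29, v), (12, 17, 37, u), (12, 22, 37, u), (12, 24, 37, u), (12, 29, 37, u), (12, 30, 37, u), (3, 2, 1, x), (3, 2, 23, d), (3, 2, 26, p), (3, 2, 32, z), (3, 31, 1, x), (3, 31, 23, d), (3, 31, 26, p), (3, 31, 32, z)}
Selection G ≥ 21: {(1, 21, 29, v), (1, 31, 29, v), (12, 22, 37, u), (12, 24, 37, u), (12, 29, 37, u), (12, 30, 37, u), (3, 31, 1, x), (3, 31, 23, d), (3, 31, 26, p), (3, 31, 32, z)}
Selection G > 20 ∧ A ≠ d: {(1, 21, 29, v), (1, 31, 29, v), (12, 22, 37, u), (12, 24, 37, u), (12, 29, 37, u), (12, 30, 37, u), (3, 31, 1, x), (3, 31, 26, p), (3, 31, 32, z)}
π[G, F]: project onto (G, F) → {(21, 29), (22, 37), (24, 37), (29, 37), (30, 37), (31, 1), (31, 26), (31, 29), (31, 32)}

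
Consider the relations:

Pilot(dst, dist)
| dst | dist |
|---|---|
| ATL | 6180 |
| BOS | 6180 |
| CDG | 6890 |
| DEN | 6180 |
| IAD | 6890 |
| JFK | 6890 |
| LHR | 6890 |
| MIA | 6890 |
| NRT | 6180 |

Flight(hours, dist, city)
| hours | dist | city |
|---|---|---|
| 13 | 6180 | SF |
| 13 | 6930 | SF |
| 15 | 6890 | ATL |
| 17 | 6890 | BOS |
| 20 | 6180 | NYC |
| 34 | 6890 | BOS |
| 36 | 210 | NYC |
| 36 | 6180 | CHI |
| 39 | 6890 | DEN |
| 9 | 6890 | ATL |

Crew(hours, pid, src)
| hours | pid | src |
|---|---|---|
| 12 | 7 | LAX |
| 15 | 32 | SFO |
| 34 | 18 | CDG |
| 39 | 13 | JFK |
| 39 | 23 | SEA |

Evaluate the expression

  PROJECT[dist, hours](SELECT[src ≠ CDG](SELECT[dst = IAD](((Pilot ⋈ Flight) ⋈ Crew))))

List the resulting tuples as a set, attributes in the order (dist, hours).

{(6890, 15), (6890, 39)}

Joining Pilot and Flight on dist yields {(ATL, 6180, 13, SF), (ATL, 6180, 20, NYC), (ATL, 6180, 36, CHI), (BOS, 6180, 13, SF), (BOS, 6180, 20, NYC), (BOS, 6180, 36, CHI), (CDG, 6890, 15, ATL), (CDG, 6890, 17, BOS), (CDG, 6890, 34, BOS), (CDG, 6890, 39, DEN), (CDG, 6890, 9, ATL), (DEN, 6180, 13, SF), (DEN, 6180, 20, NYC), (DEN, 6180, 36, CHI), (IAD, 6890, 15, ATL), (IAD, 6890, 17, BOS), (IAD, 6890, 34, BOS), (IAD, 6890, 39, DEN), (IAD, 6890, 9, ATL), (JFK, 6890, 15, ATL), (JFK, 6890, 17, BOS), (JFK, 6890, 34, BOS), (JFK, 6890, 39, DEN), (JFK, 6890, 9, ATL), (LHR, 6890, 15, ATL), (LHR, 6890, 17, BOS), (LHR, 6890, 34, BOS), (LHR, 6890, 39, DEN), (LHR, 6890, 9, ATL), (MIA, 6890, 15, ATL), (MIA, 6890, 17, BOS), (MIA, 6890, 34, BOS), (MIA, 6890, 39, DEN), (MIA, 6890, 9, ATL), (NRT, 6180, 13, SF), (NRT, 6180, 20, NYC), (NRT, 6180, 36, CHI)}.
Joining (Pilot ⋈ Flight) and Crew on hours yields {(CDG, 6890, 15, ATL, 32, SFO), (CDG, 6890, 34, BOS, 18, CDG), (CDG, 6890, 39, DEN, 13, JFK), (CDG, 6890, 39, DEN, 23, SEA), (IAD, 6890, 15, ATL, 32, SFO), (IAD, 6890, 34, BOS, 18, CDG), (IAD, 6890, 39, DEN, 13, JFK), (IAD, 6890, 39, DEN, 23, SEA), (JFK, 6890, 15, ATL, 32, SFO), (JFK, 6890, 34, BOS, 18, CDG), (JFK, 6890, 39, DEN, 13, JFK), (JFK, 6890, 39, DEN, 23, SEA), (LHR, 6890, 15, ATL, 32, SFO), (LHR, 6890, 34, BOS, 18, CDG), (LHR, 6890, 39, DEN, 13, JFK), (LHR, 6890, 39, DEN, 23, SEA), (MIA, 6890, 15, ATL, 32, SFO), (MIA, 6890, 34, BOS, 18, CDG), (MIA, 6890, 39, DEN, 13, JFK), (MIA, 6890, 39, DEN, 23, SEA)}.
Filtering on dst = IAD leaves {(IAD, 6890, 15, ATL, 32, SFO), (IAD, 6890, 34, BOS, 18, CDG), (IAD, 6890, 39, DEN, 13, JFK), (IAD, 6890, 39, DEN, 23, SEA)}.
Filtering on src ≠ CDG leaves {(IAD, 6890, 15, ATL, 32, SFO), (IAD, 6890, 39, DEN, 13, JFK), (IAD, 6890, 39, DEN, 23, SEA)}.
Keep only column(s) dist, hours (1 duplicate(s) eliminated): {(6890, 15), (6890, 39)}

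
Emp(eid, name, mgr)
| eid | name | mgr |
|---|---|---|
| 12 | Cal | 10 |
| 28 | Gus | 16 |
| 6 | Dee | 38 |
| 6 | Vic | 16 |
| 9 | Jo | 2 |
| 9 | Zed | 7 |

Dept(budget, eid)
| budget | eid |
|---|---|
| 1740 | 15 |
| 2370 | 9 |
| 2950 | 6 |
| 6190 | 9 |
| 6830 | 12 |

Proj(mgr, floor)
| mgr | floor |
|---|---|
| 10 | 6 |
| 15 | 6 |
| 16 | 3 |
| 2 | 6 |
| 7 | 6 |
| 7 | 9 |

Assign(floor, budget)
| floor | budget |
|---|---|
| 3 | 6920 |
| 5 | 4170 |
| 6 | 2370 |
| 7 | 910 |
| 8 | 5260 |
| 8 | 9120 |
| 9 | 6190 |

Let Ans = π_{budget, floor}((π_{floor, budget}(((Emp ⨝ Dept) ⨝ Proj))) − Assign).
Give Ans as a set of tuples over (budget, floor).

Joining Emp and Dept on eid yields {(12, Cal, 10, 6830), (6, Dee, 38, 2950), (6, Vic, 16, 2950), (9, Jo, 2, 2370), (9, Jo, 2, 6190), (9, Zed, 7, 2370), (9, Zed, 7, 6190)}.
Joining (Emp ⨝ Dept) and Proj on mgr yields {(12, Cal, 10, 6830, 6), (6, Vic, 16, 2950, 3), (9, Jo, 2, 2370, 6), (9, Jo, 2, 6190, 6), (9, Zed, 7, 2370, 6), (9, Zed, 7, 2370, 9), (9, Zed, 7, 6190, 6), (9, Zed, 7, 6190, 9)}.
π[floor, budget]: project onto (floor, budget) (2 duplicate(s) eliminated) → {(3, 2950), (6, 2370), (6, 6190), (6, 6830), (9, 2370), (9, 6190)}
Taking the difference: {(3, 2950), (6, 6190), (6, 6830), (9, 2370)}
π[budget, floor]: project onto (budget, floor) → {(2370, 9), (2950, 3), (6190, 6), (6830, 6)}

{(2370, 9), (2950, 3), (6190, 6), (6830, 6)}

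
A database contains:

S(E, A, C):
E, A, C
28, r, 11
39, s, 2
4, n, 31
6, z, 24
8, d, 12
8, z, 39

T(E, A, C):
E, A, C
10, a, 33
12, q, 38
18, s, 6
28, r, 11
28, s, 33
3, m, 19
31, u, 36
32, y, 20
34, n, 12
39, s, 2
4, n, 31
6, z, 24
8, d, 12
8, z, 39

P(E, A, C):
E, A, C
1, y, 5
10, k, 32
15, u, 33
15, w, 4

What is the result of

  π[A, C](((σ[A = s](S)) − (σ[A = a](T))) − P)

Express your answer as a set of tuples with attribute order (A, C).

Apply σ_{A = s}; surviving tuples: {(39, s, 2)}
Apply σ_{A = a}; surviving tuples: {(10, a, 33)}
Difference: {(39, s, 2)} with {(10, a, 33)} → {(39, s, 2)}
Difference: {(39, s, 2)} with {(1, y, 5), (10, k, 32), (15, u, 33), (15, w, 4)} → {(39, s, 2)}
Keep only column(s) A, C: {(s, 2)}

{(s, 2)}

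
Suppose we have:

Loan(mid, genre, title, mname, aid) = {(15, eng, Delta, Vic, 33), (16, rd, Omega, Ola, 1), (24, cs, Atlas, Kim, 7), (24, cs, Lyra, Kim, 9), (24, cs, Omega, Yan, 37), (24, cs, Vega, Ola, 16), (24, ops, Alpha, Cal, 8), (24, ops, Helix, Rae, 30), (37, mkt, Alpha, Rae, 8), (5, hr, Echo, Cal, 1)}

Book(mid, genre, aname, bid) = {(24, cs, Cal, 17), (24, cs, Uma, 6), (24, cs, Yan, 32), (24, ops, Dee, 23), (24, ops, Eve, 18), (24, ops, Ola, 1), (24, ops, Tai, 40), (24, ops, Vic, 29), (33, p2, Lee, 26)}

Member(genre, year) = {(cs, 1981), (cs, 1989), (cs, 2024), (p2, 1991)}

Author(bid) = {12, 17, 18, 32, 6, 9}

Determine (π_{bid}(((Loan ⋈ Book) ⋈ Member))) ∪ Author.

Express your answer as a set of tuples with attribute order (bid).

Joining Loan and Book on mid, genre yields {(24, cs, Atlas, Kim, 7, Cal, 17), (24, cs, Atlas, Kim, 7, Uma, 6), (24, cs, Atlas, Kim, 7, Yan, 32), (24, cs, Lyra, Kim, 9, Cal, 17), (24, cs, Lyra, Kim, 9, Uma, 6), (24, cs, Lyra, Kim, 9, Yan, 32), (24, cs, Omega, Yan, 37, Cal, 17), (24, cs, Omega, Yan, 37, Uma, 6), (24, cs, Omega, Yan, 37, Yan, 32), (24, cs, Vega, Ola, 16, Cal, 17), (24, cs, Vega, Ola, 16, Uma, 6), (24, cs, Vega, Ola, 16, Yan, 32), (24, ops, Alpha, Cal, 8, Dee, 23), (24, ops, Alpha, Cal, 8, Eve, 18), (24, ops, Alpha, Cal, 8, Ola, 1), (24, ops, Alpha, Cal, 8, Tai, 40), (24, ops, Alpha, Cal, 8, Vic, 29), (24, ops, Helix, Rae, 30, Dee, 23), (24, ops, Helix, Rae, 30, Eve, 18), (24, ops, Helix, Rae, 30, Ola, 1), (24, ops, Helix, Rae, 30, Tai, 40), (24, ops, Helix, Rae, 30, Vic, 29)}.
Joining (Loan ⋈ Book) and Member on genre yields {(24, cs, Atlas, Kim, 7, Cal, 17, 1981), (24, cs, Atlas, Kim, 7, Cal, 17, 1989), (24, cs, Atlas, Kim, 7, Cal, 17, 2024), (24, cs, Atlas, Kim, 7, Uma, 6, 1981), (24, cs, Atlas, Kim, 7, Uma, 6, 1989), (24, cs, Atlas, Kim, 7, Uma, 6, 2024), (24, cs, Atlas, Kim, 7, Yan, 32, 1981), (24, cs, Atlas, Kim, 7, Yan, 32, 1989), (24, cs, Atlas, Kim, 7, Yan, 32, 2024), (24, cs, Lyra, Kim, 9, Cal, 17, 1981), (24, cs, Lyra, Kim, 9, Cal, 17, 1989), (24, cs, Lyra, Kim, 9, Cal, 17, 2024), (24, cs, Lyra, Kim, 9, Uma, 6, 1981), (24, cs, Lyra, Kim, 9, Uma, 6, 1989), (24, cs, Lyra, Kim, 9, Uma, 6, 2024), (24, cs, Lyra, Kim, 9, Yan, 32, 1981), (24, cs, Lyra, Kim, 9, Yan, 32, 1989), (24, cs, Lyra, Kim, 9, Yan, 32, 2024), (24, cs, Omega, Yan, 37, Cal, 17, 1981), (24, cs, Omega, Yan, 37, Cal, 17, 1989), (24, cs, Omega, Yan, 37, Cal, 17, 2024), (24, cs, Omega, Yan, 37, Uma, 6, 1981), (24, cs, Omega, Yan, 37, Uma, 6, 1989), (24, cs, Omega, Yan, 37, Uma, 6, 2024), (24, cs, Omega, Yan, 37, Yan, 32, 1981), (24, cs, Omega, Yan, 37, Yan, 32, 1989), (24, cs, Omega, Yan, 37, Yan, 32, 2024), (24, cs, Vega, Ola, 16, Cal, 17, 1981), (24, cs, Vega, Ola, 16, Cal, 17, 1989), (24, cs, Vega, Ola, 16, Cal, 17, 2024), (24, cs, Vega, Ola, 16, Uma, 6, 1981), (24, cs, Vega, Ola, 16, Uma, 6, 1989), (24, cs, Vega, Ola, 16, Uma, 6, 2024), (24, cs, Vega, Ola, 16, Yan, 32, 1981), (24, cs, Vega, Ola, 16, Yan, 32, 1989), (24, cs, Vega, Ola, 16, Yan, 32, 2024)}.
π_{bid} gives {17, 32, 6} (33 duplicate(s) eliminated).
Union: {17, 32, 6} with {12, 17, 18, 32, 6, 9} → {12, 17, 18, 32, 6, 9}

{12, 17, 18, 32, 6, 9}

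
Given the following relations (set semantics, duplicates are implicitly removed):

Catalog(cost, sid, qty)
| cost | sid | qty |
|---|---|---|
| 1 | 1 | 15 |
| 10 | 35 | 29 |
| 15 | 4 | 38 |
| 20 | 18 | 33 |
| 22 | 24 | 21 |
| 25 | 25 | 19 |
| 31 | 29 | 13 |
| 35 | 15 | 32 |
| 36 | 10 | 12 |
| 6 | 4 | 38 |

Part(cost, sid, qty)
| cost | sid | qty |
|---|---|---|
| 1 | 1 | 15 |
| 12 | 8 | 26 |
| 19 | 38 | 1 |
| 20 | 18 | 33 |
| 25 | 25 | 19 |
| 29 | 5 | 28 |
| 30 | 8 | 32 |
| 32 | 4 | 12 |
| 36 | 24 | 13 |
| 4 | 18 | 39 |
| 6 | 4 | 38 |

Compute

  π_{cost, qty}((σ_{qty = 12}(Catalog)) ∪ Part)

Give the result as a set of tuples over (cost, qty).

{(1, 15), (12, 26), (19, 1), (20, 33), (25, 19), (29, 28), (30, 32), (32, 12), (36, 12), (36, 13), (4, 39), (6, 38)}

σ[qty = 12]: keep tuples satisfying qty = 12 → {(36, 10, 12)}
Union: {(36, 10, 12)} with {(1, 1, 15), (12, 8, 26), (19, 38, 1), (20, 18, 33), (25, 25, 19), (29, 5, 28), (30, 8, 32), (32, 4, 12), (36, 24, 13), (4, 18, 39), (6, 4, 38)} → {(1, 1, 15), (12, 8, 26), (19, 38, 1), (20, 18, 33), (25, 25, 19), (29, 5, 28), (30, 8, 32), (32, 4, 12), (36, 10, 12), (36, 24, 13), (4, 18, 39), (6, 4, 38)}
Projecting to cost, qty: {(1, 15), (12, 26), (19, 1), (20, 33), (25, 19), (29, 28), (30, 32), (32, 12), (36, 12), (36, 13), (4, 39), (6, 38)}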